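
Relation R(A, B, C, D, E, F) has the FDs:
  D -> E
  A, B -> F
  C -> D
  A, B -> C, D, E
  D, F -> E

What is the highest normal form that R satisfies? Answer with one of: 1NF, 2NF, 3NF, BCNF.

2NF

Candidate key: {A, B}. Prime attributes: {A, B}.
D -> E: {D}⁺ = {D, E}, which is not all of the attributes, so the left side is not a superkey — BCNF is violated.
Because {E} is non-prime and the left side of D -> E is not a superkey, the relation is not in 3NF.
Checking every proper subset of each key, none determines a non-prime attribute — 2NF is satisfied.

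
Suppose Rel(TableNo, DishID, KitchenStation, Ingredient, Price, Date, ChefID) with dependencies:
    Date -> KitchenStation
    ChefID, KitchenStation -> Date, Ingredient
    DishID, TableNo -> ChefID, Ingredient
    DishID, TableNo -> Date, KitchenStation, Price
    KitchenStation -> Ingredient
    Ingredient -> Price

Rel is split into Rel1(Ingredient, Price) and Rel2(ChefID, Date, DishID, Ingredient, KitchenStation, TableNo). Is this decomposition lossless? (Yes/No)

Yes

Rel1 ∩ Rel2 = {Ingredient}; its closure under F is {Ingredient, Price}.
Rel1 is contained in that closure, so Rel1 ∩ Rel2 -> Rel1 holds and the join is lossless.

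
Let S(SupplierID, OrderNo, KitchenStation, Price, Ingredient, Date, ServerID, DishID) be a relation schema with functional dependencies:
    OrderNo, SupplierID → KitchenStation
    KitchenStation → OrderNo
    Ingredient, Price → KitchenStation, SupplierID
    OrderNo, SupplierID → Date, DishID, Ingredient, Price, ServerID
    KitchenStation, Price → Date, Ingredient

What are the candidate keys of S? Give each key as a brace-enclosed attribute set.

{Ingredient, Price} is a candidate key since {Ingredient, Price}⁺ = {Date, DishID, Ingredient, KitchenStation, OrderNo, Price, ServerID, SupplierID} covers every attribute.
{KitchenStation, Price} is a candidate key since {KitchenStation, Price}⁺ = {Date, DishID, Ingredient, KitchenStation, OrderNo, Price, ServerID, SupplierID} covers every attribute.
{KitchenStation, SupplierID} is a candidate key since {KitchenStation, SupplierID}⁺ = {Date, DishID, Ingredient, KitchenStation, OrderNo, Price, ServerID, SupplierID} covers every attribute.
{OrderNo, SupplierID} is a candidate key since {OrderNo, SupplierID}⁺ = {Date, DishID, Ingredient, KitchenStation, OrderNo, Price, ServerID, SupplierID} covers every attribute.
These are minimal and exhaustive — every other superkey contains one of them.

{Ingredient, Price}, {KitchenStation, Price}, {KitchenStation, SupplierID}, {OrderNo, SupplierID}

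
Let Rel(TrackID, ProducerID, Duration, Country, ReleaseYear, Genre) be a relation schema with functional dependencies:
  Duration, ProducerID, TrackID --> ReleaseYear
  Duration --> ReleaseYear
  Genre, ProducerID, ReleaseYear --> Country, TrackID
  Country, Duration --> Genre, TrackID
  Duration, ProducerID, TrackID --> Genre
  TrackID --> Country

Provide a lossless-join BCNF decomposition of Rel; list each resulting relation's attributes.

{Country, Duration, ProducerID}; {Country, TrackID}; {Duration, Genre, TrackID}; {Duration, ReleaseYear}

Candidate keys of the original relation: {Country, Duration, ProducerID}, {Duration, Genre, ProducerID}, {Duration, ProducerID, TrackID}.
In {Country, Duration, Genre, ProducerID, ReleaseYear, TrackID}, {Duration} is not a superkey ({Duration}⁺ restricted to this set is {Duration, ReleaseYear}), so split on Duration --> ReleaseYear into {Duration, ReleaseYear} and {Country, Duration, Genre, ProducerID, TrackID}.
{Duration, ReleaseYear} has no BCNF violation.
In {Country, Duration, Genre, ProducerID, TrackID}, {Country, Duration} is not a superkey ({Country, Duration}⁺ restricted to this set is {Country, Duration, Genre, TrackID}), so split on Country, Duration --> Genre, TrackID into {Country, Duration, Genre, TrackID} and {Country, Duration, ProducerID}.
In {Country, Duration, Genre, TrackID}, {TrackID} is not a superkey ({TrackID}⁺ restricted to this set is {Country, TrackID}), so split on TrackID --> Country into {Country, TrackID} and {Duration, Genre, TrackID}.
{Country, TrackID} has no BCNF violation.
{Duration, Genre, TrackID} has no BCNF violation.
{Country, Duration, ProducerID} has no BCNF violation.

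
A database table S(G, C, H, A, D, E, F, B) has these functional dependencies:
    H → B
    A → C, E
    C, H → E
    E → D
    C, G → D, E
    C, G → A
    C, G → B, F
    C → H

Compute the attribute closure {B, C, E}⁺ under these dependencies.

Start with {B, C, E}.
E → D applies; add {D} → now {B, C, D, E}.
C → H applies; add {H} → now {B, C, D, E, H}.
No further FD applies.

{B, C, D, E, H}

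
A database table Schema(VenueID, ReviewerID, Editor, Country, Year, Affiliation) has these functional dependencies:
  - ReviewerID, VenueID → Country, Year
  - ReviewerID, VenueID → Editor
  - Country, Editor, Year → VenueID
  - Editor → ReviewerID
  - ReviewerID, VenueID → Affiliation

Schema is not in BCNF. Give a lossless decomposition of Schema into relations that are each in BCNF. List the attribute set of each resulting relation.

Candidate keys of the original relation: {Country, Editor, Year}, {Editor, VenueID}, {ReviewerID, VenueID}.
Within {Affiliation, Country, Editor, ReviewerID, VenueID, Year}: {Editor}⁺ ∩ {Affiliation, Country, Editor, ReviewerID, VenueID, Year} = {Editor, ReviewerID}, not the whole set, so Editor → ReviewerID violates BCNF; decompose into {Editor, ReviewerID} and {Affiliation, Country, Editor, VenueID, Year}.
{Editor, ReviewerID} has no BCNF violation.
{Affiliation, Country, Editor, VenueID, Year} has no BCNF violation.

{Affiliation, Country, Editor, VenueID, Year}; {Editor, ReviewerID}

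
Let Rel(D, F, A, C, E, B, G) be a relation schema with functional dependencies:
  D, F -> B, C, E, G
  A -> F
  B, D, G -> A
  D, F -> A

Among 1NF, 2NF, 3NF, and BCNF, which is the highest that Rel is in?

3NF

Candidate keys: {A, D}, {B, D, G}, {D, F}. Prime attributes: {A, B, D, F, G}.
A -> F: {A}⁺ = {A, F}, which is not all of the attributes, so the left side is not a superkey — BCNF is violated.
But every attribute on its right side ({F}) is prime, and the same holds for every other non-superkey FD, so 3NF still holds.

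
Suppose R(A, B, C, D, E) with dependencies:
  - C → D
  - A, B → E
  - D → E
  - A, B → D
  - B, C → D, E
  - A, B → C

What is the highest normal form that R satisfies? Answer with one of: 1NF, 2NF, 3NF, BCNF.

2NF

Candidate key: {A, B}. Prime attributes: {A, B}.
C → D breaks BCNF: {C}⁺ = {C, D, E}, so {C} is not a superkey.
Because {D} is non-prime and the left side of C → D is not a superkey, the relation is not in 3NF.
Checking every proper subset of each key, none determines a non-prime attribute — 2NF is satisfied.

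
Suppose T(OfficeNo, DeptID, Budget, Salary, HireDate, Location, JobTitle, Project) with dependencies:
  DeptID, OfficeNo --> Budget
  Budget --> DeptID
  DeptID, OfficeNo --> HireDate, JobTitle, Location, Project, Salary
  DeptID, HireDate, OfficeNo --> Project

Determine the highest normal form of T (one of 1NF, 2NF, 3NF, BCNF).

3NF

Candidate keys: {Budget, OfficeNo}, {DeptID, OfficeNo}. Prime attributes: {Budget, DeptID, OfficeNo}.
For Budget --> DeptID we have {Budget}⁺ = {Budget, DeptID}; {Budget} is not a superkey, so BCNF fails.
Since {DeptID} ⊆ prime attributes and every other non-superkey FD also has a prime right side, the schema is in 3NF.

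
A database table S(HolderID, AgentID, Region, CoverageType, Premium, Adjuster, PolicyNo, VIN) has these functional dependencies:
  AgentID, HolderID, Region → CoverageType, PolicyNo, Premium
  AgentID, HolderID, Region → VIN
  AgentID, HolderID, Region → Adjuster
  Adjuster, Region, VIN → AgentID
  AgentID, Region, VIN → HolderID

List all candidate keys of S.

Attributes never on any right-hand side: {Region} — every candidate key must contain it.
Closure of {Adjuster, Region, VIN} is {Adjuster, AgentID, CoverageType, HolderID, PolicyNo, Premium, Region, VIN}, the whole schema; {Adjuster, Region, VIN} is a candidate key.
Closure of {AgentID, HolderID, Region} is {Adjuster, AgentID, CoverageType, HolderID, PolicyNo, Premium, Region, VIN}, the whole schema; {AgentID, HolderID, Region} is a candidate key.
Closure of {AgentID, Region, VIN} is {Adjuster, AgentID, CoverageType, HolderID, PolicyNo, Premium, Region, VIN}, the whole schema; {AgentID, Region, VIN} is a candidate key.
No proper subset of any of these is a key, and no other minimal superkey exists.

{Adjuster, Region, VIN}, {AgentID, HolderID, Region}, {AgentID, Region, VIN}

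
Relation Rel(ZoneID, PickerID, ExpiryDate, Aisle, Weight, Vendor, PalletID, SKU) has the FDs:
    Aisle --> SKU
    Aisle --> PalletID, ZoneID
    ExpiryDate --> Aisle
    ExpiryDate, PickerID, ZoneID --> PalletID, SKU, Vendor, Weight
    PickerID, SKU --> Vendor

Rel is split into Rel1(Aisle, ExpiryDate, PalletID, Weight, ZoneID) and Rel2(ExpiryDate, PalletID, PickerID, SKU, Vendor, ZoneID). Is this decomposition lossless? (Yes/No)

No

Rel1 ∩ Rel2 = {ExpiryDate, PalletID, ZoneID}; its closure under F is {Aisle, ExpiryDate, PalletID, SKU, ZoneID}.
Neither Rel1 nor Rel2 is contained in that closure, so the decomposition is lossy.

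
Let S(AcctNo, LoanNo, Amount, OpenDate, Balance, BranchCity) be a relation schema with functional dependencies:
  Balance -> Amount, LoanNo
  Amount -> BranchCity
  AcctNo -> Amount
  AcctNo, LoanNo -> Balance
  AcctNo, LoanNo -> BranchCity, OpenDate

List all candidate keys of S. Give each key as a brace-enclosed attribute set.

Attributes never on any right-hand side: {AcctNo} — every candidate key must contain it.
{AcctNo, Balance}⁺ = {AcctNo, Amount, Balance, BranchCity, LoanNo, OpenDate} — all of the relation — so {AcctNo, Balance} is a candidate key.
{AcctNo, LoanNo}⁺ = {AcctNo, Amount, Balance, BranchCity, LoanNo, OpenDate} — all of the relation — so {AcctNo, LoanNo} is a candidate key.
No proper subset of any of these is a key, and no other minimal superkey exists.

{AcctNo, Balance}, {AcctNo, LoanNo}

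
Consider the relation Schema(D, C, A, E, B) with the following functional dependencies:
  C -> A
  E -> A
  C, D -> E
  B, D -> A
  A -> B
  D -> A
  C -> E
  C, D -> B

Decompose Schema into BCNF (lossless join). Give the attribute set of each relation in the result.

{A, B}; {A, E}; {C, D}; {C, E}

Candidate key of the original relation: {C, D}.
In {A, B, C, D, E}, {C} is not a superkey ({C}⁺ restricted to this set is {A, B, C, E}), so split on C -> A, B, E into {A, B, C, E} and {C, D}.
In {A, B, C, E}, {E} is not a superkey ({E}⁺ restricted to this set is {A, B, E}), so split on E -> A, B into {A, B, E} and {C, E}.
In {A, B, E}, {A} is not a superkey ({A}⁺ restricted to this set is {A, B}), so split on A -> B into {A, B} and {A, E}.
{A, B}: every determinant is a superkey — BCNF.
{A, E}: every determinant is a superkey — BCNF.
{C, E}: every determinant is a superkey — BCNF.
{C, D}: every determinant is a superkey — BCNF.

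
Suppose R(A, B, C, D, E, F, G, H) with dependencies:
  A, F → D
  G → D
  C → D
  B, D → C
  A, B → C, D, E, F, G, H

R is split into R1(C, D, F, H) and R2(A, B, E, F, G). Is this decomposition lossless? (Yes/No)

Common attributes: {F}; their closure is {F}.
The closure covers neither R1 nor R2 entirely; the join is not lossless.

No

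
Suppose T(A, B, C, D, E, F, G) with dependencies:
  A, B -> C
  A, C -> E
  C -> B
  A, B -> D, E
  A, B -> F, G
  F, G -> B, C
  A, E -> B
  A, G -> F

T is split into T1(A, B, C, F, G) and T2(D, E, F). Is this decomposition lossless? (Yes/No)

T1 ∩ T2 = {F}; its closure under F is {F}.
Neither T1 nor T2 is contained in that closure, so the decomposition is lossy.

No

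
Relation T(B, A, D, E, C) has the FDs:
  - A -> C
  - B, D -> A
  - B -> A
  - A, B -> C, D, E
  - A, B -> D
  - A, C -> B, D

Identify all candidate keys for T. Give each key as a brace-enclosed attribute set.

{A}⁺ = {A, B, C, D, E} — all of the relation — so {A} is a candidate key.
{B}⁺ = {A, B, C, D, E} — all of the relation — so {B} is a candidate key.
These are minimal and exhaustive — every other superkey contains one of them.

{A}, {B}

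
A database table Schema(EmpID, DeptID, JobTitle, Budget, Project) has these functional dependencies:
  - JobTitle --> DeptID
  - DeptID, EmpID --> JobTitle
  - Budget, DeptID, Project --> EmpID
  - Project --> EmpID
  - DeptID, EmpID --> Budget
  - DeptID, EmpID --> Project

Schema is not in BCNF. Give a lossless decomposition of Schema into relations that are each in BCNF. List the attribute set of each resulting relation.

Candidate keys of the original relation: {DeptID, EmpID}, {DeptID, Project}, {EmpID, JobTitle}, {JobTitle, Project}.
{Budget, DeptID, EmpID, JobTitle, Project}: {JobTitle} determines {DeptID, JobTitle} here but is not a superkey — split on JobTitle --> DeptID, giving {DeptID, JobTitle} and {Budget, EmpID, JobTitle, Project}.
{DeptID, JobTitle} is in BCNF.
{Budget, EmpID, JobTitle, Project}: {Project} determines {EmpID, Project} here but is not a superkey — split on Project --> EmpID, giving {EmpID, Project} and {Budget, JobTitle, Project}.
{EmpID, Project} is in BCNF.
{Budget, JobTitle, Project} is in BCNF.

{Budget, JobTitle, Project}; {DeptID, JobTitle}; {EmpID, Project}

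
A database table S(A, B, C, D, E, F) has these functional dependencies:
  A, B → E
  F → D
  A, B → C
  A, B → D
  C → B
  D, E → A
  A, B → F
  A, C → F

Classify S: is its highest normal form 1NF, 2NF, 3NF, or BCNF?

Candidate keys: {A, B}, {A, C}, {B, D, E}, {B, E, F}, {C, D, E}, {C, E, F}. Prime attributes: {A, B, C, D, E, F}.
F → D: {F}⁺ = {D, F}, which is not all of the attributes, so the left side is not a superkey — BCNF is violated.
But every attribute on its right side ({D}) is prime, and the same holds for every other non-superkey FD, so 3NF still holds.

3NF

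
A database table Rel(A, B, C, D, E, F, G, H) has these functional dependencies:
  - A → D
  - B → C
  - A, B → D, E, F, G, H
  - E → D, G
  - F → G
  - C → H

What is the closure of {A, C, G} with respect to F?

Start with {A, C, G}.
A → D applies; add {D} → now {A, C, D, G}.
C → H applies; add {H} → now {A, C, D, G, H}.
No further FD applies.

{A, C, D, G, H}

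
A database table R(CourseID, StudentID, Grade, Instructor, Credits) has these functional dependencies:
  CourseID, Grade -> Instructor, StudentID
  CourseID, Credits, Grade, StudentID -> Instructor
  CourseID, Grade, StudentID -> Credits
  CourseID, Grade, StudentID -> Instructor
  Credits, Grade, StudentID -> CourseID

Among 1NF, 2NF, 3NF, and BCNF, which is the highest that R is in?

Candidate keys: {CourseID, Grade}, {Credits, Grade, StudentID}. Prime attributes: {CourseID, Credits, Grade, StudentID}.
Every FD has a superkey on the left, so the relation is in BCNF.

BCNF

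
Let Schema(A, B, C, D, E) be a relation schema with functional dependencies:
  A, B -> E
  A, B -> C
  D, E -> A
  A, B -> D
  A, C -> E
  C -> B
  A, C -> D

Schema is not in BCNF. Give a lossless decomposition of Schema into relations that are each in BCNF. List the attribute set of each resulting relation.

Candidate keys of the original relation: {A, B}, {A, C}, {B, D, E}, {C, D, E}.
In {A, B, C, D, E}, {D, E} is not a superkey ({D, E}⁺ restricted to this set is {A, D, E}), so split on D, E -> A into {A, D, E} and {B, C, D, E}.
{A, D, E} is in BCNF.
In {B, C, D, E}, {C} is not a superkey ({C}⁺ restricted to this set is {B, C}), so split on C -> B into {B, C} and {C, D, E}.
{B, C} is in BCNF.
{C, D, E} is in BCNF.

{A, D, E}; {B, C}; {C, D, E}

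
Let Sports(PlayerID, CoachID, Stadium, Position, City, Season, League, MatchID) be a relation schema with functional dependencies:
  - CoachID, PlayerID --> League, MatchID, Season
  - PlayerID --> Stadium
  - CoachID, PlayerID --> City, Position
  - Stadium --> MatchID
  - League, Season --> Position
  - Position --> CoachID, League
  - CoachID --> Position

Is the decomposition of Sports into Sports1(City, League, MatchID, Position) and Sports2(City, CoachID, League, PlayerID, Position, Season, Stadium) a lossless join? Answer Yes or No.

Sports1 ∩ Sports2 = {City, League, Position}; its closure under F is {City, CoachID, League, Position}.
Neither Sports1 nor Sports2 is contained in that closure, so the decomposition is lossy.

No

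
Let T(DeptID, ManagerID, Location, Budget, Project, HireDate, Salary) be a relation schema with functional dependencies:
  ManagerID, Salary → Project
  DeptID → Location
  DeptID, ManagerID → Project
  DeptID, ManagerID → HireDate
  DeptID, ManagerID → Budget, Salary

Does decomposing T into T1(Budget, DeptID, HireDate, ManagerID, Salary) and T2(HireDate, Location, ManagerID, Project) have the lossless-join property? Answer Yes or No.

The shared attributes are {HireDate, ManagerID} and {HireDate, ManagerID}⁺ = {HireDate, ManagerID}.
Neither T1 nor T2 is contained in that closure, so the decomposition is lossy.

No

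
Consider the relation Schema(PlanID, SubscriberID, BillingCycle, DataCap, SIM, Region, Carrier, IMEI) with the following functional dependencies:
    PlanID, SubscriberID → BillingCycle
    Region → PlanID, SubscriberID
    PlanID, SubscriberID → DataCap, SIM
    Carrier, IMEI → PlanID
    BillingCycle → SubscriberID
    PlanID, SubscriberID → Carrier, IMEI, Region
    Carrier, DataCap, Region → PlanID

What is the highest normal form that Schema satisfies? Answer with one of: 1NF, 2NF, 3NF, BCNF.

Candidate keys: {BillingCycle, Carrier, IMEI}, {BillingCycle, PlanID}, {Carrier, IMEI, SubscriberID}, {PlanID, SubscriberID}, {Region}. Prime attributes: {BillingCycle, Carrier, IMEI, PlanID, Region, SubscriberID}.
Carrier, IMEI → PlanID breaks BCNF: {Carrier, IMEI}⁺ = {Carrier, IMEI, PlanID}, so {Carrier, IMEI} is not a superkey.
But every attribute on its right side ({PlanID}) is prime, and the same holds for every other non-superkey FD, so 3NF still holds.

3NF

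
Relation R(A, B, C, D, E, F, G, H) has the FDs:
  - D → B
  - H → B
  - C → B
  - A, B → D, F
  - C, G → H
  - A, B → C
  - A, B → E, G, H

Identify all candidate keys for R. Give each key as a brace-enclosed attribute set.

No FD produces {A}, so it must be in every candidate key.
{A, B} is a candidate key since {A, B}⁺ = {A, B, C, D, E, F, G, H} covers every attribute.
{A, C} is a candidate key since {A, C}⁺ = {A, B, C, D, E, F, G, H} covers every attribute.
{A, D} is a candidate key since {A, D}⁺ = {A, B, C, D, E, F, G, H} covers every attribute.
{A, H} is a candidate key since {A, H}⁺ = {A, B, C, D, E, F, G, H} covers every attribute.
Any other superkey properly contains one of these, so there are no further candidate keys.

{A, B}, {A, C}, {A, D}, {A, H}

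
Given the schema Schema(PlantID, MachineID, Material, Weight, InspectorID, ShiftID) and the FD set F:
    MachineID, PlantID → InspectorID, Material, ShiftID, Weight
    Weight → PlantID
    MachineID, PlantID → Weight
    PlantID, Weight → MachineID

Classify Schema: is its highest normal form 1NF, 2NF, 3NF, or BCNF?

Candidate keys: {MachineID, PlantID}, {Weight}. Prime attributes: {MachineID, PlantID, Weight}.
Every FD has a superkey on the left, so the relation is in BCNF.

BCNF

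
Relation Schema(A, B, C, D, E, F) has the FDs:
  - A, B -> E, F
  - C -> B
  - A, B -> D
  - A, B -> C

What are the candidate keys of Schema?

{A, B}, {A, C}

{A} never appears on the right of any FD, so every key must include it.
{A, B}⁺ = {A, B, C, D, E, F}, which is every attribute, so {A, B} is a candidate key.
{A, C}⁺ = {A, B, C, D, E, F}, which is every attribute, so {A, C} is a candidate key.
Any other superkey properly contains one of these, so there are no further candidate keys.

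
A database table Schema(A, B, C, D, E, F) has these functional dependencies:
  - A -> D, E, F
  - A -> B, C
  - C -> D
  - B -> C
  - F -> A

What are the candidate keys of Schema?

{A}, {F}

{A} is a candidate key since {A}⁺ = {A, B, C, D, E, F} covers every attribute.
{F} is a candidate key since {F}⁺ = {A, B, C, D, E, F} covers every attribute.
These are minimal and exhaustive — every other superkey contains one of them.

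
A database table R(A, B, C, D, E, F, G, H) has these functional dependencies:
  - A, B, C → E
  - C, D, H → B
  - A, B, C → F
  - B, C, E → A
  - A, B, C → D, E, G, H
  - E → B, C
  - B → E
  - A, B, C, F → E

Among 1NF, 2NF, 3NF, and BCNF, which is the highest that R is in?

Candidate keys: {B}, {C, D, H}, {E}. Prime attributes: {B, C, D, E, H}.
The left-hand side of every FD is a superkey, so BCNF is satisfied.

BCNF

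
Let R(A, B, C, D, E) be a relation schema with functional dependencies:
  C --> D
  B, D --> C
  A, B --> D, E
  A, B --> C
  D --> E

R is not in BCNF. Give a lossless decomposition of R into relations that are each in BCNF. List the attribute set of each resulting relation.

{A, B, C}; {C, D}; {D, E}

Candidate key of the original relation: {A, B}.
Within {A, B, C, D, E}: {C}⁺ ∩ {A, B, C, D, E} = {C, D, E}, not the whole set, so C --> D, E violates BCNF; decompose into {C, D, E} and {A, B, C}.
Within {C, D, E}: {D}⁺ ∩ {C, D, E} = {D, E}, not the whole set, so D --> E violates BCNF; decompose into {D, E} and {C, D}.
{D, E}: every determinant is a superkey — BCNF.
{C, D}: every determinant is a superkey — BCNF.
{A, B, C}: every determinant is a superkey — BCNF.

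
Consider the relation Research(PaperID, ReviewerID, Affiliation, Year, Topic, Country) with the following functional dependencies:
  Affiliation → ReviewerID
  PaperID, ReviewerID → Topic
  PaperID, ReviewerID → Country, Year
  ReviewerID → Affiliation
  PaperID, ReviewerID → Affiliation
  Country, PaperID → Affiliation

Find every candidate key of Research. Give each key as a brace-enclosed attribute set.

{Affiliation, PaperID}, {Country, PaperID}, {PaperID, ReviewerID}

Attributes never on any right-hand side: {PaperID} — every candidate key must contain it.
{Affiliation, PaperID} is a candidate key since {Affiliation, PaperID}⁺ = {Affiliation, Country, PaperID, ReviewerID, Topic, Year} covers every attribute.
{Country, PaperID} is a candidate key since {Country, PaperID}⁺ = {Affiliation, Country, PaperID, ReviewerID, Topic, Year} covers every attribute.
{PaperID, ReviewerID} is a candidate key since {PaperID, ReviewerID}⁺ = {Affiliation, Country, PaperID, ReviewerID, Topic, Year} covers every attribute.
No proper subset of any of these is a key, and no other minimal superkey exists.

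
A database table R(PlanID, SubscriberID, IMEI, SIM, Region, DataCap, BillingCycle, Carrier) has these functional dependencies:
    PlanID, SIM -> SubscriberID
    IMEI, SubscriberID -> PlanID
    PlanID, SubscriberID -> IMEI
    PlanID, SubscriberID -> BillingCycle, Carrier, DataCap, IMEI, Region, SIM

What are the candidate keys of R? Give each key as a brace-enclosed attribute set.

{IMEI, SubscriberID}, {PlanID, SIM}, {PlanID, SubscriberID}

{IMEI, SubscriberID}⁺ = {BillingCycle, Carrier, DataCap, IMEI, PlanID, Region, SIM, SubscriberID}, which is every attribute, so {IMEI, SubscriberID} is a candidate key.
{PlanID, SIM}⁺ = {BillingCycle, Carrier, DataCap, IMEI, PlanID, Region, SIM, SubscriberID}, which is every attribute, so {PlanID, SIM} is a candidate key.
{PlanID, SubscriberID}⁺ = {BillingCycle, Carrier, DataCap, IMEI, PlanID, Region, SIM, SubscriberID}, which is every attribute, so {PlanID, SubscriberID} is a candidate key.
Any other superkey properly contains one of these, so there are no further candidate keys.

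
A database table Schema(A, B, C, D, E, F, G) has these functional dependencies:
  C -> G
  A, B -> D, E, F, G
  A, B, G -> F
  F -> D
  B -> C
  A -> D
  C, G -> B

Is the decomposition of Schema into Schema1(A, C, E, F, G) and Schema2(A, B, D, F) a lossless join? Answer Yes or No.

Common attributes: {A, F}; their closure is {A, D, F}.
The closure covers neither Schema1 nor Schema2 entirely; the join is not lossless.

No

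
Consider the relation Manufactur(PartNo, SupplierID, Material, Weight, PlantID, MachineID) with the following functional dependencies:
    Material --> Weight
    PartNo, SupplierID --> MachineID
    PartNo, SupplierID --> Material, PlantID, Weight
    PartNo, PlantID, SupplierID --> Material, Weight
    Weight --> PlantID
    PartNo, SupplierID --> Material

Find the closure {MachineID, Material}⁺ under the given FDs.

Start with {MachineID, Material}.
Material --> Weight applies; add {Weight} → now {MachineID, Material, Weight}.
Weight --> PlantID applies; add {PlantID} → now {MachineID, Material, PlantID, Weight}.
No further FD applies.

{MachineID, Material, PlantID, Weight}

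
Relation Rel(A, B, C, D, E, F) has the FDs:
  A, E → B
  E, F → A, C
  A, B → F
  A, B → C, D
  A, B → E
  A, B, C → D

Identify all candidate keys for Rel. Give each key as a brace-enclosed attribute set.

Closure of {A, B} is {A, B, C, D, E, F}, the whole schema; {A, B} is a candidate key.
Closure of {A, E} is {A, B, C, D, E, F}, the whole schema; {A, E} is a candidate key.
Closure of {E, F} is {A, B, C, D, E, F}, the whole schema; {E, F} is a candidate key.
Any other superkey properly contains one of these, so there are no further candidate keys.

{A, B}, {A, E}, {E, F}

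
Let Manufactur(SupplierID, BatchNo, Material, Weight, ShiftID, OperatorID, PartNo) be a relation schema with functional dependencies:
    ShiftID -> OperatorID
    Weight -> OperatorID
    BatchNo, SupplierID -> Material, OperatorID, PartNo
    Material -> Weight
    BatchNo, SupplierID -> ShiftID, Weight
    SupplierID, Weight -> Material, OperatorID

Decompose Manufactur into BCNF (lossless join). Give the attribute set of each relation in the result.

Candidate key of the original relation: {BatchNo, SupplierID}.
{BatchNo, Material, OperatorID, PartNo, ShiftID, SupplierID, Weight}: {ShiftID} determines {OperatorID, ShiftID} here but is not a superkey — split on ShiftID -> OperatorID, giving {OperatorID, ShiftID} and {BatchNo, Material, PartNo, ShiftID, SupplierID, Weight}.
{OperatorID, ShiftID} has no BCNF violation.
{BatchNo, Material, PartNo, ShiftID, SupplierID, Weight}: {Material} determines {Material, Weight} here but is not a superkey — split on Material -> Weight, giving {Material, Weight} and {BatchNo, Material, PartNo, ShiftID, SupplierID}.
{Material, Weight} has no BCNF violation.
{BatchNo, Material, PartNo, ShiftID, SupplierID} has no BCNF violation.

{BatchNo, Material, PartNo, ShiftID, SupplierID}; {Material, Weight}; {OperatorID, ShiftID}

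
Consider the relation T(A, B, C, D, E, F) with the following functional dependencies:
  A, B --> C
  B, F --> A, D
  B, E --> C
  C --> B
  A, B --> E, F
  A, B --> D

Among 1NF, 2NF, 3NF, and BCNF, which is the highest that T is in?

3NF

Candidate keys: {A, B}, {A, C}, {B, F}, {C, F}. Prime attributes: {A, B, C, F}.
B, E --> C breaks BCNF: {B, E}⁺ = {B, C, E}, so {B, E} is not a superkey.
Since {C} ⊆ prime attributes and every other non-superkey FD also has a prime right side, the schema is in 3NF.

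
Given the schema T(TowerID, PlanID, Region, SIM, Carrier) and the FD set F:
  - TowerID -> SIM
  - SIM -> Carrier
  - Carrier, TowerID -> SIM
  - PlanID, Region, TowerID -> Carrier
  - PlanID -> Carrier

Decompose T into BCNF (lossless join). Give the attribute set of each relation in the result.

{Carrier, SIM}; {PlanID, Region, TowerID}; {SIM, TowerID}

Candidate key of the original relation: {PlanID, Region, TowerID}.
Within {Carrier, PlanID, Region, SIM, TowerID}: {TowerID}⁺ ∩ {Carrier, PlanID, Region, SIM, TowerID} = {Carrier, SIM, TowerID}, not the whole set, so TowerID -> Carrier, SIM violates BCNF; decompose into {Carrier, SIM, TowerID} and {PlanID, Region, TowerID}.
Within {Carrier, SIM, TowerID}: {SIM}⁺ ∩ {Carrier, SIM, TowerID} = {Carrier, SIM}, not the whole set, so SIM -> Carrier violates BCNF; decompose into {Carrier, SIM} and {SIM, TowerID}.
{Carrier, SIM}: every determinant is a superkey — BCNF.
{SIM, TowerID}: every determinant is a superkey — BCNF.
{PlanID, Region, TowerID}: every determinant is a superkey — BCNF.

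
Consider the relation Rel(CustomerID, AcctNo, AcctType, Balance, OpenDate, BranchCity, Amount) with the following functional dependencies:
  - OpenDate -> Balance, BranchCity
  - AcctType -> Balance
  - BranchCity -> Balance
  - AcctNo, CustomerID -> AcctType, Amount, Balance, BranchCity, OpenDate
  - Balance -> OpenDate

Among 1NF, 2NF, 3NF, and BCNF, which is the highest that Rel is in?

Candidate key: {AcctNo, CustomerID}. Prime attributes: {AcctNo, CustomerID}.
OpenDate -> Balance, BranchCity: {OpenDate}⁺ = {Balance, BranchCity, OpenDate}, which is not all of the attributes, so the left side is not a superkey — BCNF is violated.
OpenDate -> Balance, BranchCity determines the non-prime attributes {Balance, BranchCity} from a non-superkey — 3NF is violated.
No non-prime attribute depends on a proper subset of any candidate key, so 2NF holds.

2NF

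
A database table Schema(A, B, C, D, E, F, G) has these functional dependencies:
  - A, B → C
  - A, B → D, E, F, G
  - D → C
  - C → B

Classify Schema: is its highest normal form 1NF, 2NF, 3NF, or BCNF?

Candidate keys: {A, B}, {A, C}, {A, D}. Prime attributes: {A, B, C, D}.
For D → C we have {D}⁺ = {B, C, D}; {D} is not a superkey, so BCNF fails.
Its right-hand attributes {C} are all prime, as are those of every other non-superkey FD — the relation is in 3NF.

3NF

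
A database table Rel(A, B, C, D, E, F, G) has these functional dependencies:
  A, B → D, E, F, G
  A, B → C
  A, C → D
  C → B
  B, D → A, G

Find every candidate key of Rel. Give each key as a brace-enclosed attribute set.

{A, B}, {A, C}, {B, D}, {C, D}

{A, B} is a candidate key since {A, B}⁺ = {A, B, C, D, E, F, G} covers every attribute.
{A, C} is a candidate key since {A, C}⁺ = {A, B, C, D, E, F, G} covers every attribute.
{B, D} is a candidate key since {B, D}⁺ = {A, B, C, D, E, F, G} covers every attribute.
{C, D} is a candidate key since {C, D}⁺ = {A, B, C, D, E, F, G} covers every attribute.
These are minimal and exhaustive — every other superkey contains one of them.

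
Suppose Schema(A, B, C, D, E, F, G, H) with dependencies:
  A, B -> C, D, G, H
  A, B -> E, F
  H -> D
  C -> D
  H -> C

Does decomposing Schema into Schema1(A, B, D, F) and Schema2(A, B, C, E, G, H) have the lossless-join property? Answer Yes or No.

Common attributes: {A, B}; their closure is {A, B, C, D, E, F, G, H}.
Since Schema1 ⊆ {A, B, C, D, E, F, G, H}, the intersection is a superkey of Schema1; the decomposition is lossless.

Yes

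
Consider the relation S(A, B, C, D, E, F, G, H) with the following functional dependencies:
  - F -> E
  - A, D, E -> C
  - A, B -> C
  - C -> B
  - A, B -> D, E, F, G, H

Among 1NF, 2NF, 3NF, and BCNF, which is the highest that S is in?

Candidate keys: {A, B}, {A, C}, {A, D, E}, {A, D, F}. Prime attributes: {A, B, C, D, E, F}.
F -> E: {F}⁺ = {E, F}, which is not all of the attributes, so the left side is not a superkey — BCNF is violated.
Since {E} ⊆ prime attributes and every other non-superkey FD also has a prime right side, the schema is in 3NF.

3NF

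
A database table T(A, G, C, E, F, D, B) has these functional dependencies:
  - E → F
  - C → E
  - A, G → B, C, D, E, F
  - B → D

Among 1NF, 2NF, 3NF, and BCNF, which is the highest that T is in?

Candidate key: {A, G}. Prime attributes: {A, G}.
E → F: {E}⁺ = {E, F}, which is not all of the attributes, so the left side is not a superkey — BCNF is violated.
E → F has non-prime {F} on the right and a non-superkey on the left, so 3NF fails.
No non-prime attribute depends on a proper subset of any candidate key, so 2NF holds.

2NF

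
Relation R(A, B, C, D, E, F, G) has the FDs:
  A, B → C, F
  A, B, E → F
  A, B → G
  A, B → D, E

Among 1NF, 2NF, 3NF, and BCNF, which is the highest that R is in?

Candidate key: {A, B}. Prime attributes: {A, B}.
Every FD has a superkey on the left, so the relation is in BCNF.

BCNF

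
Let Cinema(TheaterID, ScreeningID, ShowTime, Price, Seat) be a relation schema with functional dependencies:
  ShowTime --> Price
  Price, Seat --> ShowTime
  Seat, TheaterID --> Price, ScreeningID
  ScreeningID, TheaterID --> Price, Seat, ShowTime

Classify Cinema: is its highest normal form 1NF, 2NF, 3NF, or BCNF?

Candidate keys: {ScreeningID, TheaterID}, {Seat, TheaterID}. Prime attributes: {ScreeningID, Seat, TheaterID}.
ShowTime --> Price breaks BCNF: {ShowTime}⁺ = {Price, ShowTime}, so {ShowTime} is not a superkey.
Because {Price} is non-prime and the left side of ShowTime --> Price is not a superkey, the relation is not in 3NF.
No non-prime attribute depends on a proper subset of any candidate key, so 2NF holds.

2NF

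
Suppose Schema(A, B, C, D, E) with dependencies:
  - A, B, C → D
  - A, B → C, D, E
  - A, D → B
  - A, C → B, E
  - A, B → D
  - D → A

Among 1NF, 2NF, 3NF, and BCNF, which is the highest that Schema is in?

Candidate keys: {A, B}, {A, C}, {D}. Prime attributes: {A, B, C, D}.
Each dependency's left side is a superkey — BCNF holds.

BCNF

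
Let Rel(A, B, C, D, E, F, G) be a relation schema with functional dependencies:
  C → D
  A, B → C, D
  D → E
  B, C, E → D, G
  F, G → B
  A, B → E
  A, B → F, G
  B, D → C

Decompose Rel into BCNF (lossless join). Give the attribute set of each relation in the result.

{A, C, F, G}; {B, F, G}; {C, D}; {D, E}

Candidate keys of the original relation: {A, B}, {A, F, G}.
In {A, B, C, D, E, F, G}, {C} is not a superkey ({C}⁺ restricted to this set is {C, D, E}), so split on C → D, E into {C, D, E} and {A, B, C, F, G}.
In {C, D, E}, {D} is not a superkey ({D}⁺ restricted to this set is {D, E}), so split on D → E into {D, E} and {C, D}.
{D, E} is in BCNF.
{C, D} is in BCNF.
In {A, B, C, F, G}, {F, G} is not a superkey ({F, G}⁺ restricted to this set is {B, F, G}), so split on F, G → B into {B, F, G} and {A, C, F, G}.
{B, F, G} is in BCNF.
{A, C, F, G} is in BCNF.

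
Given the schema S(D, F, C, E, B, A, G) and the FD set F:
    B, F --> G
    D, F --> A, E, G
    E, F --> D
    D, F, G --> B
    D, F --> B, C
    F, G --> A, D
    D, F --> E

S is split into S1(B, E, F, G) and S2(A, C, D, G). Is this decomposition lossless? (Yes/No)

The shared attributes are {G} and {G}⁺ = {G}.
The closure covers neither S1 nor S2 entirely; the join is not lossless.

No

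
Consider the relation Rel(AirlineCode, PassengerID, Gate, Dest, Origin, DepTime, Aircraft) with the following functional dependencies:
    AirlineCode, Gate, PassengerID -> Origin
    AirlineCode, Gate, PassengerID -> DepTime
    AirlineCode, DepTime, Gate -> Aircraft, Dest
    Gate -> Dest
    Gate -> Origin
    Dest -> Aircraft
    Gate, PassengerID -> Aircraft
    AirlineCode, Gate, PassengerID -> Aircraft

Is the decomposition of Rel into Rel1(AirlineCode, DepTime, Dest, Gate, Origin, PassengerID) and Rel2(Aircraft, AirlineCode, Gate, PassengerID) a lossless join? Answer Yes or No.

Common attributes: {AirlineCode, Gate, PassengerID}; their closure is {Aircraft, AirlineCode, DepTime, Dest, Gate, Origin, PassengerID}.
This includes all of Rel1, so the common attributes are a superkey of Rel1 — the join is lossless.

Yes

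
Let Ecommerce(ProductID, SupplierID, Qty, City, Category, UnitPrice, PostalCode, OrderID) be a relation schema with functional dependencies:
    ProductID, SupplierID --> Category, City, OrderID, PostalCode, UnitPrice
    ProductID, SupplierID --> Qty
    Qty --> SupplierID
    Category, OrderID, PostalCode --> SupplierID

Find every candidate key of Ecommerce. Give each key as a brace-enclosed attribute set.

{Category, OrderID, PostalCode, ProductID}, {ProductID, Qty}, {ProductID, SupplierID}

Attributes never on any right-hand side: {ProductID} — every candidate key must contain it.
Closure of {ProductID, Qty} is {Category, City, OrderID, PostalCode, ProductID, Qty, SupplierID, UnitPrice}, the whole schema; {ProductID, Qty} is a candidate key.
Closure of {ProductID, SupplierID} is {Category, City, OrderID, PostalCode, ProductID, Qty, SupplierID, UnitPrice}, the whole schema; {ProductID, SupplierID} is a candidate key.
Closure of {Category, OrderID, PostalCode, ProductID} is {Category, City, OrderID, PostalCode, ProductID, Qty, SupplierID, UnitPrice}, the whole schema; {Category, OrderID, PostalCode, ProductID} is a candidate key.
These are minimal and exhaustive — every other superkey contains one of them.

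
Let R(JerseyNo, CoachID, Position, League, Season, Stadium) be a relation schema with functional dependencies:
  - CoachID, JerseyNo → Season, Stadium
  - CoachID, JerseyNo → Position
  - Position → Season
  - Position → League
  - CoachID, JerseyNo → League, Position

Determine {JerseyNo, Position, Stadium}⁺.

{JerseyNo, League, Position, Season, Stadium}

Start with {JerseyNo, Position, Stadium}.
Position → Season applies; add {Season} → now {JerseyNo, Position, Season, Stadium}.
Position → League applies; add {League} → now {JerseyNo, League, Position, Season, Stadium}.
No further FD applies.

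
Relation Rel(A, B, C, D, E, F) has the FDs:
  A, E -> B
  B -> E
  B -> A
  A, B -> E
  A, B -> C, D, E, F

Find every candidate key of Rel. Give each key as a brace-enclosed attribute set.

{A, E}, {B}

{B} is a candidate key since {B}⁺ = {A, B, C, D, E, F} covers every attribute.
{A, E} is a candidate key since {A, E}⁺ = {A, B, C, D, E, F} covers every attribute.
No proper subset of any of these is a key, and no other minimal superkey exists.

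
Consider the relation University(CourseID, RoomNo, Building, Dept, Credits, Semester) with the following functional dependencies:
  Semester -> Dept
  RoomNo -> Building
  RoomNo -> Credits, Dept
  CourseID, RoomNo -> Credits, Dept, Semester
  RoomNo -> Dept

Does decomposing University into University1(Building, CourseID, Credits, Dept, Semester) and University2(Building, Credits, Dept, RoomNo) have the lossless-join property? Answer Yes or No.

Common attributes: {Building, Credits, Dept}; their closure is {Building, Credits, Dept}.
University1 ⊄ {Building, Credits, Dept} and University2 ⊄ {Building, Credits, Dept}, so the split is lossy.

No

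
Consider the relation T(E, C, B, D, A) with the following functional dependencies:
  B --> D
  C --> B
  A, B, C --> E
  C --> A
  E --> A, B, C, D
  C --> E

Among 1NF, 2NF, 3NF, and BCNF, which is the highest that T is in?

2NF

Candidate keys: {C}, {E}. Prime attributes: {C, E}.
B --> D breaks BCNF: {B}⁺ = {B, D}, so {B} is not a superkey.
Because {D} is non-prime and the left side of B --> D is not a superkey, the relation is not in 3NF.
All keys have size 1, which rules out partial dependencies — 2NF is satisfied.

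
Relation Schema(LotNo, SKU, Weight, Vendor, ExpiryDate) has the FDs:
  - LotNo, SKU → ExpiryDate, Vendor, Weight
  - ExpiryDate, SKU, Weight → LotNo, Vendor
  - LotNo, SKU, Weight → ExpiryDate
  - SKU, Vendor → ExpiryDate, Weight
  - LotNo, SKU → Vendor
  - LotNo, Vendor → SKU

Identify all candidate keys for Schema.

{ExpiryDate, SKU, Weight}, {LotNo, SKU}, {LotNo, Vendor}, {SKU, Vendor}

Closure of {LotNo, SKU} is {ExpiryDate, LotNo, SKU, Vendor, Weight}, the whole schema; {LotNo, SKU} is a candidate key.
Closure of {LotNo, Vendor} is {ExpiryDate, LotNo, SKU, Vendor, Weight}, the whole schema; {LotNo, Vendor} is a candidate key.
Closure of {SKU, Vendor} is {ExpiryDate, LotNo, SKU, Vendor, Weight}, the whole schema; {SKU, Vendor} is a candidate key.
Closure of {ExpiryDate, SKU, Weight} is {ExpiryDate, LotNo, SKU, Vendor, Weight}, the whole schema; {ExpiryDate, SKU, Weight} is a candidate key.
These are minimal and exhaustive — every other superkey contains one of them.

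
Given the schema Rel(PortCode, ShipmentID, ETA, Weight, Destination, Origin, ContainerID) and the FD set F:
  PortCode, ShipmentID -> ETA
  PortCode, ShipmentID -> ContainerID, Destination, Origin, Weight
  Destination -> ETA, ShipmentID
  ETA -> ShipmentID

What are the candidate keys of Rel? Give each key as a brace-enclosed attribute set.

{Destination, PortCode}, {ETA, PortCode}, {PortCode, ShipmentID}

{PortCode} never appears on the right of any FD, so every key must include it.
Closure of {Destination, PortCode} is {ContainerID, Destination, ETA, Origin, PortCode, ShipmentID, Weight}, the whole schema; {Destination, PortCode} is a candidate key.
Closure of {ETA, PortCode} is {ContainerID, Destination, ETA, Origin, PortCode, ShipmentID, Weight}, the whole schema; {ETA, PortCode} is a candidate key.
Closure of {PortCode, ShipmentID} is {ContainerID, Destination, ETA, Origin, PortCode, ShipmentID, Weight}, the whole schema; {PortCode, ShipmentID} is a candidate key.
These are minimal and exhaustive — every other superkey contains one of them.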